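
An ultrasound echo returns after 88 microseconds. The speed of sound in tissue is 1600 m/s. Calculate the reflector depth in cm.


depth = c * t / 2
t = 88 us = 8.8000e-05 s
depth = 1600 * 8.8000e-05 / 2
depth = 0.0704 m = 7.04 cm


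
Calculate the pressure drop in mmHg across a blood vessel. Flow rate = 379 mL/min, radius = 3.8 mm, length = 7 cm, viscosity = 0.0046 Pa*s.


dP = 8*mu*L*Q / (pi*r^4)
Q = 379 mL/min = 6.31667e-06 m^3/s
dP = 24.8399 Pa = 24.8399 / 133.322 mmHg = 0.1863 mmHg


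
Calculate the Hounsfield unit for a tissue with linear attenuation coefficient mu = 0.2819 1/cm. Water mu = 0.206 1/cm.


HU = ((mu_tissue - mu_water) / mu_water) * 1000
HU = ((0.2819 - 0.206) / 0.206) * 1000
HU = 368.4


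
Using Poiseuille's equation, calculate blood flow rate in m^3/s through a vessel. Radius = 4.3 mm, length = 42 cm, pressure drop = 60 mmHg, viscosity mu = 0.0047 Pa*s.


Q = pi*r^4*dP / (8*mu*L)
r = 0.0043 m, L = 0.42 m
dP = 60 mmHg = 7999.32 Pa
Q = 5.4405e-04 m^3/s


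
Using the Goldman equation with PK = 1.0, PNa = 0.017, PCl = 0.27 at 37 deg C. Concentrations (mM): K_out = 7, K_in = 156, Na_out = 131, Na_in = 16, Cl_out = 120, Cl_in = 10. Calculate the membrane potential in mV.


Vm = (RT/F)*ln((PK*Ko + PNa*Nao + PCl*Cli)/(PK*Ki + PNa*Nai + PCl*Clo))
Numer = 11.927, Denom = 188.672
Vm = -73.79 mV


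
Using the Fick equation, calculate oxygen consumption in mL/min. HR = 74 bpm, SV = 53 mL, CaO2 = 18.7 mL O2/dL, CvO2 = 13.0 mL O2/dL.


CO = HR*SV = 74*53/1000 = 3.922 L/min
a-v O2 diff = 18.7 - 13.0 = 5.7 mL/dL
VO2 = CO * (CaO2-CvO2) * 10 dL/L
VO2 = 3.922 * 5.7 * 10
VO2 = 223.6 mL/min


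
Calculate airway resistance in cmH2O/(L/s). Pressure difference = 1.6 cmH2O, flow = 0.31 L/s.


R = dP / flow
R = 1.6 / 0.31
R = 5.161 cmH2O/(L/s)


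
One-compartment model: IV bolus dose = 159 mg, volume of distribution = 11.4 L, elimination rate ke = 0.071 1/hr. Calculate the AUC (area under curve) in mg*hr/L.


C0 = Dose/Vd = 159/11.4 = 13.9474 mg/L
AUC = C0/ke = 13.9474/0.071
AUC = 196.4 mg*hr/L


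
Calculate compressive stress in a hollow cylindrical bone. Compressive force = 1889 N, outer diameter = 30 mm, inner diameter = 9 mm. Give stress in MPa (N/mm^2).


A = pi*(r_o^2 - r_i^2)
r_o = 15 mm, r_i = 4.5 mm
A = 643.241 mm^2
sigma = F/A = 1889 / 643.241
sigma = 2.937 MPa


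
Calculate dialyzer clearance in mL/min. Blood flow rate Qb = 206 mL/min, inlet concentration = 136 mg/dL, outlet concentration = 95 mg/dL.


K = Qb * (Cb_in - Cb_out) / Cb_in
K = 206 * (136 - 95) / 136
K = 62.1 mL/min


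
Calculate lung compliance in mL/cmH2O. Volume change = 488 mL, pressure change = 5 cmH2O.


C = dV / dP
C = 488 / 5
C = 97.6 mL/cmH2O


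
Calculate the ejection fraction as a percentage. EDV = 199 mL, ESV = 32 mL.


SV = EDV - ESV = 199 - 32 = 167 mL
EF = SV/EDV * 100 = 167/199 * 100
EF = 83.92%


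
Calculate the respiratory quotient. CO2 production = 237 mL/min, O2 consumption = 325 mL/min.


RQ = VCO2 / VO2
RQ = 237 / 325
RQ = 0.7292


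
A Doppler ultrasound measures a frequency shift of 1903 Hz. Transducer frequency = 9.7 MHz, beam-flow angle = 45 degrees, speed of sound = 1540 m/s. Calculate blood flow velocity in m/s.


v = fd * c / (2 * f0 * cos(theta))
v = 1903 * 1540 / (2 * 9.7000e+06 * cos(45))
v = 0.2136 m/s


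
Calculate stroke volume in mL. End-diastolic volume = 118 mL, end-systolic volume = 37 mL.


SV = EDV - ESV
SV = 118 - 37
SV = 81 mL


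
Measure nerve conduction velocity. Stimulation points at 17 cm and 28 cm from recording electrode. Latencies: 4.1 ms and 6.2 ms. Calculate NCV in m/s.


Distance = (28 - 17) / 100 = 0.11 m
dt = (6.2 - 4.1) / 1000 = 0.0021 s
NCV = dist / dt = 52.38 m/s


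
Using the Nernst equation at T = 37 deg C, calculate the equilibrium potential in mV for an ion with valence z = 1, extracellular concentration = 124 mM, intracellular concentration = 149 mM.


E = (RT/(zF)) * ln(C_out/C_in)
T = 37 + 273.15 = 310.15 K
E = (8.314 * 310.15 / (1 * 96485)) * ln(124/149)
E = -4.908 mV


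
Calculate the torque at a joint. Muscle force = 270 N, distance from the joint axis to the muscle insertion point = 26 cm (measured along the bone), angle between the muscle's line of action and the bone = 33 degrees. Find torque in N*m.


Torque = F * d * sin(theta)   (moment arm = d*sin(theta))
d = 26 cm = 0.26 m
Torque = 270 * 0.26 * sin(33)
Torque = 38.23 N*m


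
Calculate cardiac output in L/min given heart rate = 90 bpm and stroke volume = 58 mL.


CO = HR * SV
CO = 90 * 58 / 1000
CO = 5.22 L/min


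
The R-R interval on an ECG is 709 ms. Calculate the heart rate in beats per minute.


HR = 60 / RR_interval(s)
RR = 709 ms = 0.709 s
HR = 60 / 0.709 = 84.63 bpm


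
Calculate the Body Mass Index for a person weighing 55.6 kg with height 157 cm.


BMI = weight / height^2
height = 157 cm = 1.57 m
BMI = 55.6 / 1.57^2
BMI = 22.56 kg/m^2


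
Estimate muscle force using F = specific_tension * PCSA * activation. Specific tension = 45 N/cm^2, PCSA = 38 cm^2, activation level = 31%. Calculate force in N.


F = sigma * PCSA * activation
F = 45 * 38 * 0.31
F = 530.1 N


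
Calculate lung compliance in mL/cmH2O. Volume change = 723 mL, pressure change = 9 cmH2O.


C = dV / dP
C = 723 / 9
C = 80.33 mL/cmH2O


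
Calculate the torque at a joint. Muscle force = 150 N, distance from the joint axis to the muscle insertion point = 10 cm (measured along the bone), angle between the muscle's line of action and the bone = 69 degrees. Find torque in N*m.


Torque = F * d * sin(theta)   (moment arm = d*sin(theta))
d = 10 cm = 0.1 m
Torque = 150 * 0.1 * sin(69)
Torque = 14 N*m


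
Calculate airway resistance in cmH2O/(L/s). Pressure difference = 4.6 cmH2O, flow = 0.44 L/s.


R = dP / flow
R = 4.6 / 0.44
R = 10.45 cmH2O/(L/s)


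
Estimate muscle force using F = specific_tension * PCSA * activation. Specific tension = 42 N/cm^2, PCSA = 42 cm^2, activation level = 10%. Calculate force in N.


F = sigma * PCSA * activation
F = 42 * 42 * 0.1
F = 176.4 N


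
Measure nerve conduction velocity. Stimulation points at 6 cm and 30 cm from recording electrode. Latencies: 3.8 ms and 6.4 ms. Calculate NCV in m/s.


Distance = (30 - 6) / 100 = 0.24 m
dt = (6.4 - 3.8) / 1000 = 0.0026 s
NCV = dist / dt = 92.31 m/s


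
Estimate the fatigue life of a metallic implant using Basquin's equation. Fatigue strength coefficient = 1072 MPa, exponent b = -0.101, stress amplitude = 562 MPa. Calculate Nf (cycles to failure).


sigma_a = sigma_f' * (2Nf)^b
2Nf = (sigma_a/sigma_f')^(1/b)
2Nf = (562/1072)^(1/-0.101)
2Nf = 598.15885
Nf = 299.1


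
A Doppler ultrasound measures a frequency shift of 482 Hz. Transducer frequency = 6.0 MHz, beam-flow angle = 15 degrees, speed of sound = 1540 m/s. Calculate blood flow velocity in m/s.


v = fd * c / (2 * f0 * cos(theta))
v = 482 * 1540 / (2 * 6.0000e+06 * cos(15))
v = 0.06404 m/s


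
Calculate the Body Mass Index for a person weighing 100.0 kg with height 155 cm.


BMI = weight / height^2
height = 155 cm = 1.55 m
BMI = 100.0 / 1.55^2
BMI = 41.62 kg/m^2


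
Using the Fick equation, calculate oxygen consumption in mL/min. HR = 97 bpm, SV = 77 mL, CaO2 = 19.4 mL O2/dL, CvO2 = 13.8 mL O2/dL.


CO = HR*SV = 97*77/1000 = 7.469 L/min
a-v O2 diff = 19.4 - 13.8 = 5.6 mL/dL
VO2 = CO * (CaO2-CvO2) * 10 dL/L
VO2 = 7.469 * 5.6 * 10
VO2 = 418.3 mL/min


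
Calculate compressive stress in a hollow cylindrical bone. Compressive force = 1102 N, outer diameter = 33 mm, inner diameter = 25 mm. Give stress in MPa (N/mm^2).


A = pi*(r_o^2 - r_i^2)
r_o = 16.5 mm, r_i = 12.5 mm
A = 364.425 mm^2
sigma = F/A = 1102 / 364.425
sigma = 3.024 MPa


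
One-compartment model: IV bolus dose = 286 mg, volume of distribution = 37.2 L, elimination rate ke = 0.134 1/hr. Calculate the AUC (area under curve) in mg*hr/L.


C0 = Dose/Vd = 286/37.2 = 7.68817 mg/L
AUC = C0/ke = 7.68817/0.134
AUC = 57.37 mg*hr/L


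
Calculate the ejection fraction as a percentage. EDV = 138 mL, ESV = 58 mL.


SV = EDV - ESV = 138 - 58 = 80 mL
EF = SV/EDV * 100 = 80/138 * 100
EF = 57.97%


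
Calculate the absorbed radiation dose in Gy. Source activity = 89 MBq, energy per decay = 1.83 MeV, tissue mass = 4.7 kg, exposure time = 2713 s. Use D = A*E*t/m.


A = 89 MBq = 8.9000e+07 Bq
E = 1.83 MeV = 2.93166e-13 J
D = A*E*t/m = 8.9000e+07*2.93166e-13*2713/4.7
D = 0.01506 Gy


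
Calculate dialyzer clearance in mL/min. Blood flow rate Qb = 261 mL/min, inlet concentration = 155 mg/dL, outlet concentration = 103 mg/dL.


K = Qb * (Cb_in - Cb_out) / Cb_in
K = 261 * (155 - 103) / 155
K = 87.56 mL/min


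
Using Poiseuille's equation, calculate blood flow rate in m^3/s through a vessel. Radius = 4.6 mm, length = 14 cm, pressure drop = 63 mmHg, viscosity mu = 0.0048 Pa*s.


Q = pi*r^4*dP / (8*mu*L)
r = 0.0046 m, L = 0.14 m
dP = 63 mmHg = 8399.286 Pa
Q = 0.002198 m^3/s


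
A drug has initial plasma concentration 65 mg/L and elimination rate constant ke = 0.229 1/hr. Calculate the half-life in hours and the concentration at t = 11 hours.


t_half = ln(2) / ke = 0.693147 / 0.229 = 3.027 hr
C(t) = C0 * exp(-ke*t) = 65 * exp(-0.229*11)
C(11) = 5.235 mg/L


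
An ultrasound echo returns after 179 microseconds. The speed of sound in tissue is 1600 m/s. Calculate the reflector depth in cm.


depth = c * t / 2
t = 179 us = 1.7900e-04 s
depth = 1600 * 1.7900e-04 / 2
depth = 0.1432 m = 14.32 cm


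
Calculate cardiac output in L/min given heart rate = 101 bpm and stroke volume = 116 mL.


CO = HR * SV
CO = 101 * 116 / 1000
CO = 11.72 L/min


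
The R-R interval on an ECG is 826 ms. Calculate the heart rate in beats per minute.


HR = 60 / RR_interval(s)
RR = 826 ms = 0.826 s
HR = 60 / 0.826 = 72.64 bpm


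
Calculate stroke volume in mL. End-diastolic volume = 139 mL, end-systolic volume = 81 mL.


SV = EDV - ESV
SV = 139 - 81
SV = 58 mL


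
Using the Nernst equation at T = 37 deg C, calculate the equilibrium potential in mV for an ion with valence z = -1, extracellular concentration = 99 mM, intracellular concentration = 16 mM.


E = (RT/(zF)) * ln(C_out/C_in)
T = 37 + 273.15 = 310.15 K
E = (8.314 * 310.15 / (-1 * 96485)) * ln(99/16)
E = -48.71 mV


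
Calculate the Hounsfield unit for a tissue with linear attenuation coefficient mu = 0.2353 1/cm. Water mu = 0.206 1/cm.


HU = ((mu_tissue - mu_water) / mu_water) * 1000
HU = ((0.2353 - 0.206) / 0.206) * 1000
HU = 142.2


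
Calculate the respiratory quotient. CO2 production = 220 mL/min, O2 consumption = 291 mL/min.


RQ = VCO2 / VO2
RQ = 220 / 291
RQ = 0.756


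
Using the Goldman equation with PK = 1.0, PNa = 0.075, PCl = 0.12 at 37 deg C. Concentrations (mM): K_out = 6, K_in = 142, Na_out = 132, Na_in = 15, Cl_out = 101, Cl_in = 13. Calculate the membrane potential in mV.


Vm = (RT/F)*ln((PK*Ko + PNa*Nao + PCl*Cli)/(PK*Ki + PNa*Nai + PCl*Clo))
Numer = 17.46, Denom = 155.245
Vm = -58.4 mV


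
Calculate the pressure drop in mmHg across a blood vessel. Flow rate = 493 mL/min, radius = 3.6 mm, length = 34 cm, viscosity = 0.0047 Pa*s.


dP = 8*mu*L*Q / (pi*r^4)
Q = 493 mL/min = 8.21667e-06 m^3/s
dP = 199.069 Pa = 199.069 / 133.322 mmHg = 1.493 mmHg


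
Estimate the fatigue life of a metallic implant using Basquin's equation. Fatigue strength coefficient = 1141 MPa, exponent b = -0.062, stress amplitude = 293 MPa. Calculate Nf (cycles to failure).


sigma_a = sigma_f' * (2Nf)^b
2Nf = (sigma_a/sigma_f')^(1/b)
2Nf = (293/1141)^(1/-0.062)
2Nf = 3.3332766e+09
Nf = 1.6666e+09


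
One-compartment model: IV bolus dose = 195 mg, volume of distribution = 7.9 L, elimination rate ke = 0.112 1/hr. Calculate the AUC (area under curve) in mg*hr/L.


C0 = Dose/Vd = 195/7.9 = 24.6835 mg/L
AUC = C0/ke = 24.6835/0.112
AUC = 220.4 mg*hr/L


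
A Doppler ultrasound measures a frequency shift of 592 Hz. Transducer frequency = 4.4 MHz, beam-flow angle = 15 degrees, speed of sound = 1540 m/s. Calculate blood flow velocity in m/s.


v = fd * c / (2 * f0 * cos(theta))
v = 592 * 1540 / (2 * 4.4000e+06 * cos(15))
v = 0.1073 m/s


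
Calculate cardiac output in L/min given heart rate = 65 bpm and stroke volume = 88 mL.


CO = HR * SV
CO = 65 * 88 / 1000
CO = 5.72 L/min


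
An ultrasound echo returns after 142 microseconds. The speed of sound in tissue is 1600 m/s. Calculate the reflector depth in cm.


depth = c * t / 2
t = 142 us = 1.4200e-04 s
depth = 1600 * 1.4200e-04 / 2
depth = 0.1136 m = 11.36 cm


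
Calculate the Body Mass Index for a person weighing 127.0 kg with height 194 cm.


BMI = weight / height^2
height = 194 cm = 1.94 m
BMI = 127.0 / 1.94^2
BMI = 33.74 kg/m^2


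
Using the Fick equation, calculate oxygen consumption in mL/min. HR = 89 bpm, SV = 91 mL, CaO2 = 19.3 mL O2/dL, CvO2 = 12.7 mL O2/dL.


CO = HR*SV = 89*91/1000 = 8.099 L/min
a-v O2 diff = 19.3 - 12.7 = 6.6 mL/dL
VO2 = CO * (CaO2-CvO2) * 10 dL/L
VO2 = 8.099 * 6.6 * 10
VO2 = 534.5 mL/min


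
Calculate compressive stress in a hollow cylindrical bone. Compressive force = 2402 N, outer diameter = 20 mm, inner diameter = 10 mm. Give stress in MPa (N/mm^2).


A = pi*(r_o^2 - r_i^2)
r_o = 10 mm, r_i = 5 mm
A = 235.619 mm^2
sigma = F/A = 2402 / 235.619
sigma = 10.19 MPa


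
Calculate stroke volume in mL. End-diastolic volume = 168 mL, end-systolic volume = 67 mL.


SV = EDV - ESV
SV = 168 - 67
SV = 101 mL


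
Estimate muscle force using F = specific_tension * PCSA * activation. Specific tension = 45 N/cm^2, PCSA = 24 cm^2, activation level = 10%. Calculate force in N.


F = sigma * PCSA * activation
F = 45 * 24 * 0.1
F = 108 N


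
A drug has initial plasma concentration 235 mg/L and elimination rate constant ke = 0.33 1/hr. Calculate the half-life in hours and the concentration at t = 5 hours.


t_half = ln(2) / ke = 0.693147 / 0.33 = 2.1 hr
C(t) = C0 * exp(-ke*t) = 235 * exp(-0.33*5)
C(5) = 45.13 mg/L


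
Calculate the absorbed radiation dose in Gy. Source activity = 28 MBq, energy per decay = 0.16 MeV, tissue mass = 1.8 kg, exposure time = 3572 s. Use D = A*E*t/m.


A = 28 MBq = 2.8000e+07 Bq
E = 0.16 MeV = 2.5632e-14 J
D = A*E*t/m = 2.8000e+07*2.5632e-14*3572/1.8
D = 0.001424 Gy


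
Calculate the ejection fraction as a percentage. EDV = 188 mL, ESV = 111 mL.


SV = EDV - ESV = 188 - 111 = 77 mL
EF = SV/EDV * 100 = 77/188 * 100
EF = 40.96%


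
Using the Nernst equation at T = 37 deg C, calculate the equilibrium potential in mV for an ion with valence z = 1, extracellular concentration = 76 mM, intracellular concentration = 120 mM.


E = (RT/(zF)) * ln(C_out/C_in)
T = 37 + 273.15 = 310.15 K
E = (8.314 * 310.15 / (1 * 96485)) * ln(76/120)
E = -12.21 mV


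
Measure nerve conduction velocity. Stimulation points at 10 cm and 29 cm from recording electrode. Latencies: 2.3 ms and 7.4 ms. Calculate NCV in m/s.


Distance = (29 - 10) / 100 = 0.19 m
dt = (7.4 - 2.3) / 1000 = 0.0051 s
NCV = dist / dt = 37.25 m/s


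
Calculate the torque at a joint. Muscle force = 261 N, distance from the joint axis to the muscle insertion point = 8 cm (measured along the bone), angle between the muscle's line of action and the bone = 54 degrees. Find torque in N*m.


Torque = F * d * sin(theta)   (moment arm = d*sin(theta))
d = 8 cm = 0.08 m
Torque = 261 * 0.08 * sin(54)
Torque = 16.89 N*m


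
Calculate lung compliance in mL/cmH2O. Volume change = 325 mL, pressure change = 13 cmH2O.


C = dV / dP
C = 325 / 13
C = 25 mL/cmH2O


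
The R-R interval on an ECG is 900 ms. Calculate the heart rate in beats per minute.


HR = 60 / RR_interval(s)
RR = 900 ms = 0.9 s
HR = 60 / 0.9 = 66.67 bpm


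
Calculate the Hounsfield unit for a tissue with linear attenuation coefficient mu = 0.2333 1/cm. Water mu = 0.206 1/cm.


HU = ((mu_tissue - mu_water) / mu_water) * 1000
HU = ((0.2333 - 0.206) / 0.206) * 1000
HU = 132.5


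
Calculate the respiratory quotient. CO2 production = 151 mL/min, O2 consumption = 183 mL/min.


RQ = VCO2 / VO2
RQ = 151 / 183
RQ = 0.8251


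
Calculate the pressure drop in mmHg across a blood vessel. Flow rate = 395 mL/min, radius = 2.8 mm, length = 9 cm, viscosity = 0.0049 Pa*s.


dP = 8*mu*L*Q / (pi*r^4)
Q = 395 mL/min = 6.58333e-06 m^3/s
dP = 120.28 Pa = 120.28 / 133.322 mmHg = 0.9022 mmHg


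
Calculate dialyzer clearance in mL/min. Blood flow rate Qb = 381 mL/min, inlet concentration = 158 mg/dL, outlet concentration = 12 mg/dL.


K = Qb * (Cb_in - Cb_out) / Cb_in
K = 381 * (158 - 12) / 158
K = 352.1 mL/min


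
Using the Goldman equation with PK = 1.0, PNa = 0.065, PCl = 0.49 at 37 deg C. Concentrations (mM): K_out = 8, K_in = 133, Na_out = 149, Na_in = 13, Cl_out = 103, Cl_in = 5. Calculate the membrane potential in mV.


Vm = (RT/F)*ln((PK*Ko + PNa*Nao + PCl*Cli)/(PK*Ki + PNa*Nai + PCl*Clo))
Numer = 20.135, Denom = 184.315
Vm = -59.17 mV


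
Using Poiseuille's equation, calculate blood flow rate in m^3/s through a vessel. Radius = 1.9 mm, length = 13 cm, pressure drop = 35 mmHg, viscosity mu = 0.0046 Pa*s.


Q = pi*r^4*dP / (8*mu*L)
r = 0.0019 m, L = 0.13 m
dP = 35 mmHg = 4666.27 Pa
Q = 3.9934e-05 m^3/s


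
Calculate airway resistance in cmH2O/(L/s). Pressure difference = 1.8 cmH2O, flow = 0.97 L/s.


R = dP / flow
R = 1.8 / 0.97
R = 1.856 cmH2O/(L/s)


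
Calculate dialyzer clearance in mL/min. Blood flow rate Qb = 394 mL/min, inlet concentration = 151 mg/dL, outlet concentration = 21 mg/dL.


K = Qb * (Cb_in - Cb_out) / Cb_in
K = 394 * (151 - 21) / 151
K = 339.2 mL/min


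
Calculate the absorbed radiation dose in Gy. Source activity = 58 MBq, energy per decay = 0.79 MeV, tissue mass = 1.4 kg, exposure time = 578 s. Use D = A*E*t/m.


A = 58 MBq = 5.8000e+07 Bq
E = 0.79 MeV = 1.26558e-13 J
D = A*E*t/m = 5.8000e+07*1.26558e-13*578/1.4
D = 0.003031 Gy


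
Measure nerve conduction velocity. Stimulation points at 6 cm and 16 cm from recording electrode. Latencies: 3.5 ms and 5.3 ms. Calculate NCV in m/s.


Distance = (16 - 6) / 100 = 0.1 m
dt = (5.3 - 3.5) / 1000 = 0.0018 s
NCV = dist / dt = 55.56 m/s


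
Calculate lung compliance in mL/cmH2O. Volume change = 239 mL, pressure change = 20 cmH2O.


C = dV / dP
C = 239 / 20
C = 11.95 mL/cmH2O


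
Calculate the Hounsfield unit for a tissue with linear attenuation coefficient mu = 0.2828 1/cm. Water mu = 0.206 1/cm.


HU = ((mu_tissue - mu_water) / mu_water) * 1000
HU = ((0.2828 - 0.206) / 0.206) * 1000
HU = 372.8


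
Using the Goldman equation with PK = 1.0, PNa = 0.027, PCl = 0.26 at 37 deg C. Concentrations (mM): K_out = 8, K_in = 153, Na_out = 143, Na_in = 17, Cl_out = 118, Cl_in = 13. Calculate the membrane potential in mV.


Vm = (RT/F)*ln((PK*Ko + PNa*Nao + PCl*Cli)/(PK*Ki + PNa*Nai + PCl*Clo))
Numer = 15.241, Denom = 184.139
Vm = -66.59 mV


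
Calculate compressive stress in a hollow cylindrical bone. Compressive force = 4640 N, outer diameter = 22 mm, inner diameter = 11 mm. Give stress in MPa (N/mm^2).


A = pi*(r_o^2 - r_i^2)
r_o = 11 mm, r_i = 5.5 mm
A = 285.1 mm^2
sigma = F/A = 4640 / 285.1
sigma = 16.27 MPa


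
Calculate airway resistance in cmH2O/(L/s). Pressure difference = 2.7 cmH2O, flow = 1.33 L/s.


R = dP / flow
R = 2.7 / 1.33
R = 2.03 cmH2O/(L/s)


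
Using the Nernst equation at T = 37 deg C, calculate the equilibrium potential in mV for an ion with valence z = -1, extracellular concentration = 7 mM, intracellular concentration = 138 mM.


E = (RT/(zF)) * ln(C_out/C_in)
T = 37 + 273.15 = 310.15 K
E = (8.314 * 310.15 / (-1 * 96485)) * ln(7/138)
E = 79.68 mV


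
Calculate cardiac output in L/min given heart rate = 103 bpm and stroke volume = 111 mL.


CO = HR * SV
CO = 103 * 111 / 1000
CO = 11.43 L/min


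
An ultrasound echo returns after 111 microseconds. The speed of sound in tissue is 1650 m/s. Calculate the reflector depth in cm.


depth = c * t / 2
t = 111 us = 1.1100e-04 s
depth = 1650 * 1.1100e-04 / 2
depth = 0.091575 m = 9.1575 cm


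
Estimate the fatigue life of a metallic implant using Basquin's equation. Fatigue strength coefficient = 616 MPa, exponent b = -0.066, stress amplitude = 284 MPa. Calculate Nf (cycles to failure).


sigma_a = sigma_f' * (2Nf)^b
2Nf = (sigma_a/sigma_f')^(1/b)
2Nf = (284/616)^(1/-0.066)
2Nf = 124418.35
Nf = 6.221e+04


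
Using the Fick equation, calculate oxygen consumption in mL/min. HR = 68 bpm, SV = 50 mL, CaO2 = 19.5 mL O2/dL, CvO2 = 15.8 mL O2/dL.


CO = HR*SV = 68*50/1000 = 3.4 L/min
a-v O2 diff = 19.5 - 15.8 = 3.7 mL/dL
VO2 = CO * (CaO2-CvO2) * 10 dL/L
VO2 = 3.4 * 3.7 * 10
VO2 = 125.8 mL/min


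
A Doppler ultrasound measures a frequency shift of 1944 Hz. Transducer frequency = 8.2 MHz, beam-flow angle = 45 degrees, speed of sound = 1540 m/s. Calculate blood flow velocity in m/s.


v = fd * c / (2 * f0 * cos(theta))
v = 1944 * 1540 / (2 * 8.2000e+06 * cos(45))
v = 0.2582 m/s


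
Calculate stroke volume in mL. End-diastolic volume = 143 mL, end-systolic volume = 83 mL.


SV = EDV - ESV
SV = 143 - 83
SV = 60 mL


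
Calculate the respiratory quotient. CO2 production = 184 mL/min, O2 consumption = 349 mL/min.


RQ = VCO2 / VO2
RQ = 184 / 349
RQ = 0.5272


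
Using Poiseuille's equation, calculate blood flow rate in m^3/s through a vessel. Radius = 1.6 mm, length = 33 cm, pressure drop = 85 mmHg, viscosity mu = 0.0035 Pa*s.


Q = pi*r^4*dP / (8*mu*L)
r = 0.0016 m, L = 0.33 m
dP = 85 mmHg = 11332.37 Pa
Q = 2.5251e-05 m^3/s


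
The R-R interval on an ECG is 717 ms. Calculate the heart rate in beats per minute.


HR = 60 / RR_interval(s)
RR = 717 ms = 0.717 s
HR = 60 / 0.717 = 83.68 bpm


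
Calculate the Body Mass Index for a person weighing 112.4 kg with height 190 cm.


BMI = weight / height^2
height = 190 cm = 1.9 m
BMI = 112.4 / 1.9^2
BMI = 31.14 kg/m^2


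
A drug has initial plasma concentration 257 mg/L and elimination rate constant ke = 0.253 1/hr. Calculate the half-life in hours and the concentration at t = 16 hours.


t_half = ln(2) / ke = 0.693147 / 0.253 = 2.74 hr
C(t) = C0 * exp(-ke*t) = 257 * exp(-0.253*16)
C(16) = 4.487 mg/L


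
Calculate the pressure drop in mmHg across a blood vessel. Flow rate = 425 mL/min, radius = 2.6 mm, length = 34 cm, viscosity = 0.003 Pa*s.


dP = 8*mu*L*Q / (pi*r^4)
Q = 425 mL/min = 7.08333e-06 m^3/s
dP = 402.61 Pa = 402.61 / 133.322 mmHg = 3.02 mmHg


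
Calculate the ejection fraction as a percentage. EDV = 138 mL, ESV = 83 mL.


SV = EDV - ESV = 138 - 83 = 55 mL
EF = SV/EDV * 100 = 55/138 * 100
EF = 39.86%


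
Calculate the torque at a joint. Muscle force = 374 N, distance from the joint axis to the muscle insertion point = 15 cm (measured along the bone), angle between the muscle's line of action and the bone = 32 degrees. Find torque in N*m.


Torque = F * d * sin(theta)   (moment arm = d*sin(theta))
d = 15 cm = 0.15 m
Torque = 374 * 0.15 * sin(32)
Torque = 29.73 N*m


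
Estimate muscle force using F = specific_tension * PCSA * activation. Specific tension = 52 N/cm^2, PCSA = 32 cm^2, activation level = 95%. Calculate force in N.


F = sigma * PCSA * activation
F = 52 * 32 * 0.95
F = 1581 N


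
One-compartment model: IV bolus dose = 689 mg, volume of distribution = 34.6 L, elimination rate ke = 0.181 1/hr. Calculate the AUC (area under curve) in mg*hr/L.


C0 = Dose/Vd = 689/34.6 = 19.9133 mg/L
AUC = C0/ke = 19.9133/0.181
AUC = 110 mg*hr/L


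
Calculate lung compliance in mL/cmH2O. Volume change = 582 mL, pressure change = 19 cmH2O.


C = dV / dP
C = 582 / 19
C = 30.63 mL/cmH2O


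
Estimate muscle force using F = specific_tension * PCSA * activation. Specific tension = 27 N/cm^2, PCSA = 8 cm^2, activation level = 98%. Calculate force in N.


F = sigma * PCSA * activation
F = 27 * 8 * 0.98
F = 211.7 N


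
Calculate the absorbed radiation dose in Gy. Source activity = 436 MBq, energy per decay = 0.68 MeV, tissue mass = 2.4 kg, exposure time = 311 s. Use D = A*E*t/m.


A = 436 MBq = 4.3600e+08 Bq
E = 0.68 MeV = 1.08936e-13 J
D = A*E*t/m = 4.3600e+08*1.08936e-13*311/2.4
D = 0.006155 Gy


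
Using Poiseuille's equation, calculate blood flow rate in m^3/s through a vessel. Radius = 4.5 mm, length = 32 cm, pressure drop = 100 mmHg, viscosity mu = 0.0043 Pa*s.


Q = pi*r^4*dP / (8*mu*L)
r = 0.0045 m, L = 0.32 m
dP = 100 mmHg = 13332.2 Pa
Q = 0.00156 m^3/s


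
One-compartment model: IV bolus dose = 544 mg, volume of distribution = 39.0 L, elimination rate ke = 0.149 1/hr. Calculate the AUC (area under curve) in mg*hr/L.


C0 = Dose/Vd = 544/39.0 = 13.9487 mg/L
AUC = C0/ke = 13.9487/0.149
AUC = 93.62 mg*hr/L


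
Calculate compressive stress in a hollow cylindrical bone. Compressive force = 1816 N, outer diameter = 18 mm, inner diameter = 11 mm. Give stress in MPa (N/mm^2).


A = pi*(r_o^2 - r_i^2)
r_o = 9 mm, r_i = 5.5 mm
A = 159.436 mm^2
sigma = F/A = 1816 / 159.436
sigma = 11.39 MPa


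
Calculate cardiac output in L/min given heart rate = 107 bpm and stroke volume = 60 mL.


CO = HR * SV
CO = 107 * 60 / 1000
CO = 6.42 L/min


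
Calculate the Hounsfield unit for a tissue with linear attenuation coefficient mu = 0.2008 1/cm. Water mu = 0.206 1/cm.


HU = ((mu_tissue - mu_water) / mu_water) * 1000
HU = ((0.2008 - 0.206) / 0.206) * 1000
HU = -25.24


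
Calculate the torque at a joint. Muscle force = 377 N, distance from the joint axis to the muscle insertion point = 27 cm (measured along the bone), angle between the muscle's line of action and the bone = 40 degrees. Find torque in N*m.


Torque = F * d * sin(theta)   (moment arm = d*sin(theta))
d = 27 cm = 0.27 m
Torque = 377 * 0.27 * sin(40)
Torque = 65.43 N*m


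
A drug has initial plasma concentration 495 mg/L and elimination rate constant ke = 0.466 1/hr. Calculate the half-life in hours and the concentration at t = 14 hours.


t_half = ln(2) / ke = 0.693147 / 0.466 = 1.487 hr
C(t) = C0 * exp(-ke*t) = 495 * exp(-0.466*14)
C(14) = 0.7266 mg/L


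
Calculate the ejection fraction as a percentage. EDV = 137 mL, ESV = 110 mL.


SV = EDV - ESV = 137 - 110 = 27 mL
EF = SV/EDV * 100 = 27/137 * 100
EF = 19.71%


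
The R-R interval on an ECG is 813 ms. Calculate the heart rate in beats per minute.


HR = 60 / RR_interval(s)
RR = 813 ms = 0.813 s
HR = 60 / 0.813 = 73.8 bpm


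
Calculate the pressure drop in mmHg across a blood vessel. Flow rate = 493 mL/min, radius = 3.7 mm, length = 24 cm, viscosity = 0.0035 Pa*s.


dP = 8*mu*L*Q / (pi*r^4)
Q = 493 mL/min = 8.21667e-06 m^3/s
dP = 93.7796 Pa = 93.7796 / 133.322 mmHg = 0.7034 mmHg


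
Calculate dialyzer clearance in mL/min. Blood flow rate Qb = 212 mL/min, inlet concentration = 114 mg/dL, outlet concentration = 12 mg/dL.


K = Qb * (Cb_in - Cb_out) / Cb_in
K = 212 * (114 - 12) / 114
K = 189.7 mL/min


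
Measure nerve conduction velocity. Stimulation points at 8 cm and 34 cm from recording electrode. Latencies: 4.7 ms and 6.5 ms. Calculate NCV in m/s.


Distance = (34 - 8) / 100 = 0.26 m
dt = (6.5 - 4.7) / 1000 = 0.0018 s
NCV = dist / dt = 144.4 m/s


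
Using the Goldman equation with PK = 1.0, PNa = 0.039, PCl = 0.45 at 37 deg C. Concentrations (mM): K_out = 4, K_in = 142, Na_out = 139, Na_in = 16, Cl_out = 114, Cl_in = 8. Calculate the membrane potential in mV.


Vm = (RT/F)*ln((PK*Ko + PNa*Nao + PCl*Cli)/(PK*Ki + PNa*Nai + PCl*Clo))
Numer = 13.021, Denom = 193.924
Vm = -72.18 mV


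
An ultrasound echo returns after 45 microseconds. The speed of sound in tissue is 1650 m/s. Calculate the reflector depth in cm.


depth = c * t / 2
t = 45 us = 4.5000e-05 s
depth = 1650 * 4.5000e-05 / 2
depth = 0.037125 m = 3.7125 cm


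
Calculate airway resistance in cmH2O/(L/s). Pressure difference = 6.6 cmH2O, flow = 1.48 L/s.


R = dP / flow
R = 6.6 / 1.48
R = 4.459 cmH2O/(L/s)


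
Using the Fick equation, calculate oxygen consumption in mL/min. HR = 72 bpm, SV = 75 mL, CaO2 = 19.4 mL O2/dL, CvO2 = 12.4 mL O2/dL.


CO = HR*SV = 72*75/1000 = 5.4 L/min
a-v O2 diff = 19.4 - 12.4 = 7 mL/dL
VO2 = CO * (CaO2-CvO2) * 10 dL/L
VO2 = 5.4 * 7 * 10
VO2 = 378 mL/min


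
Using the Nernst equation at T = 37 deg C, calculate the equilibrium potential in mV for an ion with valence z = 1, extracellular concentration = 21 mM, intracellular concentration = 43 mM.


E = (RT/(zF)) * ln(C_out/C_in)
T = 37 + 273.15 = 310.15 K
E = (8.314 * 310.15 / (1 * 96485)) * ln(21/43)
E = -19.15 mV


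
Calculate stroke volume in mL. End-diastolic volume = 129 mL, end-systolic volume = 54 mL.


SV = EDV - ESV
SV = 129 - 54
SV = 75 mL


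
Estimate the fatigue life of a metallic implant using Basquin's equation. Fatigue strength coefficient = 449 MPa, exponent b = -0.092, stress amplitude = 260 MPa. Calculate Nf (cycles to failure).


sigma_a = sigma_f' * (2Nf)^b
2Nf = (sigma_a/sigma_f')^(1/b)
2Nf = (260/449)^(1/-0.092)
2Nf = 379.36239
Nf = 189.7


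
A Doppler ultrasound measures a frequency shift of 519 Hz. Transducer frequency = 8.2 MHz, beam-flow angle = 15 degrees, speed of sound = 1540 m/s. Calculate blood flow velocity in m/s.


v = fd * c / (2 * f0 * cos(theta))
v = 519 * 1540 / (2 * 8.2000e+06 * cos(15))
v = 0.05045 m/s


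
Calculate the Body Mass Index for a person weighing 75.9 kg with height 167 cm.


BMI = weight / height^2
height = 167 cm = 1.67 m
BMI = 75.9 / 1.67^2
BMI = 27.22 kg/m^2


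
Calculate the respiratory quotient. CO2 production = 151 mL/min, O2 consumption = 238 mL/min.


RQ = VCO2 / VO2
RQ = 151 / 238
RQ = 0.6345


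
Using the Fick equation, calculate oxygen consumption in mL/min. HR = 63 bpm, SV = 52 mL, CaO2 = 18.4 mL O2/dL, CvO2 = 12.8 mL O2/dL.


CO = HR*SV = 63*52/1000 = 3.276 L/min
a-v O2 diff = 18.4 - 12.8 = 5.6 mL/dL
VO2 = CO * (CaO2-CvO2) * 10 dL/L
VO2 = 3.276 * 5.6 * 10
VO2 = 183.5 mL/min


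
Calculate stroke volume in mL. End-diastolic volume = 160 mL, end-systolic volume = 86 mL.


SV = EDV - ESV
SV = 160 - 86
SV = 74 mL


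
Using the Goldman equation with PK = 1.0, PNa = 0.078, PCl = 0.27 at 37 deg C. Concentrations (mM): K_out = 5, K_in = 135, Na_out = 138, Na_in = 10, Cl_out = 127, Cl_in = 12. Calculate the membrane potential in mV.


Vm = (RT/F)*ln((PK*Ko + PNa*Nao + PCl*Cli)/(PK*Ki + PNa*Nai + PCl*Clo))
Numer = 19.004, Denom = 170.07
Vm = -58.57 mV


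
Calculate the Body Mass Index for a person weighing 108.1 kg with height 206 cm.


BMI = weight / height^2
height = 206 cm = 2.06 m
BMI = 108.1 / 2.06^2
BMI = 25.47 kg/m^2


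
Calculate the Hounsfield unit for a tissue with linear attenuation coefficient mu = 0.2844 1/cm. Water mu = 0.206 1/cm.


HU = ((mu_tissue - mu_water) / mu_water) * 1000
HU = ((0.2844 - 0.206) / 0.206) * 1000
HU = 380.6


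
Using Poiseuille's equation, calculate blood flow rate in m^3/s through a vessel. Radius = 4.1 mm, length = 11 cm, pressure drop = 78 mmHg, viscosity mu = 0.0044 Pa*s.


Q = pi*r^4*dP / (8*mu*L)
r = 0.0041 m, L = 0.11 m
dP = 78 mmHg = 10399.116 Pa
Q = 0.002384 m^3/s


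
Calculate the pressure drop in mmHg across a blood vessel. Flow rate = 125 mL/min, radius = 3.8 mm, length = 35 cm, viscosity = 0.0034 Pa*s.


dP = 8*mu*L*Q / (pi*r^4)
Q = 125 mL/min = 2.08333e-06 m^3/s
dP = 30.2769 Pa = 30.2769 / 133.322 mmHg = 0.2271 mmHg


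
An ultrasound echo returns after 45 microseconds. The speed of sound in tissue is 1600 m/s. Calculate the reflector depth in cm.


depth = c * t / 2
t = 45 us = 4.5000e-05 s
depth = 1600 * 4.5000e-05 / 2
depth = 0.036 m = 3.6 cm


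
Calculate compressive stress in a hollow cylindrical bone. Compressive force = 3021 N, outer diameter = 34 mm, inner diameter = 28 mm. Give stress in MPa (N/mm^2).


A = pi*(r_o^2 - r_i^2)
r_o = 17 mm, r_i = 14 mm
A = 292.168 mm^2
sigma = F/A = 3021 / 292.168
sigma = 10.34 MPa


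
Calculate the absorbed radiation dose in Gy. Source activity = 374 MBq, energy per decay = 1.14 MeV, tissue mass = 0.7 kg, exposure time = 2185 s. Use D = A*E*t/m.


A = 374 MBq = 3.7400e+08 Bq
E = 1.14 MeV = 1.82628e-13 J
D = A*E*t/m = 3.7400e+08*1.82628e-13*2185/0.7
D = 0.2132 Gy


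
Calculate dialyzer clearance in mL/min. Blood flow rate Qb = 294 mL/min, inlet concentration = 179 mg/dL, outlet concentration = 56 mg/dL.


K = Qb * (Cb_in - Cb_out) / Cb_in
K = 294 * (179 - 56) / 179
K = 202 mL/min


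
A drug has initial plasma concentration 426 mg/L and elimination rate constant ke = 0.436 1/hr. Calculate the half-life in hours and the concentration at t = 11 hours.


t_half = ln(2) / ke = 0.693147 / 0.436 = 1.59 hr
C(t) = C0 * exp(-ke*t) = 426 * exp(-0.436*11)
C(11) = 3.52 mg/L


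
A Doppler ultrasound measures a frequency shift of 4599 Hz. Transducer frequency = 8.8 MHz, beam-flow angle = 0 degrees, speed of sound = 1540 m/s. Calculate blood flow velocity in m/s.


v = fd * c / (2 * f0 * cos(theta))
v = 4599 * 1540 / (2 * 8.8000e+06 * cos(0))
v = 0.4024 m/s


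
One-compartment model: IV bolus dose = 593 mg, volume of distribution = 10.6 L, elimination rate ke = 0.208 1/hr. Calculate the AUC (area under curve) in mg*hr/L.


C0 = Dose/Vd = 593/10.6 = 55.9434 mg/L
AUC = C0/ke = 55.9434/0.208
AUC = 269 mg*hr/L


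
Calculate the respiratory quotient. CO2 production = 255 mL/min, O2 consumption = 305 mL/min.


RQ = VCO2 / VO2
RQ = 255 / 305
RQ = 0.8361


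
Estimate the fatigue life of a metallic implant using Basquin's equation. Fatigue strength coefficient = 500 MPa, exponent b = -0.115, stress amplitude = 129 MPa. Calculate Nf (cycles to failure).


sigma_a = sigma_f' * (2Nf)^b
2Nf = (sigma_a/sigma_f')^(1/b)
2Nf = (129/500)^(1/-0.115)
2Nf = 130722.51
Nf = 6.536e+04


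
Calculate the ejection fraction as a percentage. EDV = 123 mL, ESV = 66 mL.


SV = EDV - ESV = 123 - 66 = 57 mL
EF = SV/EDV * 100 = 57/123 * 100
EF = 46.34%


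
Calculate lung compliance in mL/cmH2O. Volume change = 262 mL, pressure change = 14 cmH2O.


C = dV / dP
C = 262 / 14
C = 18.71 mL/cmH2O


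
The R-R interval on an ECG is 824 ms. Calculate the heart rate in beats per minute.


HR = 60 / RR_interval(s)
RR = 824 ms = 0.824 s
HR = 60 / 0.824 = 72.82 bpm


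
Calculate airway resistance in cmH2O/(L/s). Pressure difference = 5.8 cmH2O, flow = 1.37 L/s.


R = dP / flow
R = 5.8 / 1.37
R = 4.234 cmH2O/(L/s)


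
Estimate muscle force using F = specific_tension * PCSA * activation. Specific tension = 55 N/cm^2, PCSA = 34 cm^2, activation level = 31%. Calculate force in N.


F = sigma * PCSA * activation
F = 55 * 34 * 0.31
F = 579.7 N


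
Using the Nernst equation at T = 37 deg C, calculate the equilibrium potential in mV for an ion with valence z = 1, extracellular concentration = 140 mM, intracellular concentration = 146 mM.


E = (RT/(zF)) * ln(C_out/C_in)
T = 37 + 273.15 = 310.15 K
E = (8.314 * 310.15 / (1 * 96485)) * ln(140/146)
E = -1.122 mV


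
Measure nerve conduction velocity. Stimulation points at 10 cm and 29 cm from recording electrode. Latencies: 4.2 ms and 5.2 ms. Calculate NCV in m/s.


Distance = (29 - 10) / 100 = 0.19 m
dt = (5.2 - 4.2) / 1000 = 0.001 s
NCV = dist / dt = 190 m/s


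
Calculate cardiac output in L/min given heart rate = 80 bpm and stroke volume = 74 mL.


CO = HR * SV
CO = 80 * 74 / 1000
CO = 5.92 L/min


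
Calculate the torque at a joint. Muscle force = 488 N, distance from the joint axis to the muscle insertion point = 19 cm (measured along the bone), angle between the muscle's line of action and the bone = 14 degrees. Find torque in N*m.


Torque = F * d * sin(theta)   (moment arm = d*sin(theta))
d = 19 cm = 0.19 m
Torque = 488 * 0.19 * sin(14)
Torque = 22.43 N*m


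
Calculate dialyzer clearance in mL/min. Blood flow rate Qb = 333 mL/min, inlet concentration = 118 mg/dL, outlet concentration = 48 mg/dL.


K = Qb * (Cb_in - Cb_out) / Cb_in
K = 333 * (118 - 48) / 118
K = 197.5 mL/min


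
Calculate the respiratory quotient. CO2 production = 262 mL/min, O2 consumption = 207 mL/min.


RQ = VCO2 / VO2
RQ = 262 / 207
RQ = 1.266


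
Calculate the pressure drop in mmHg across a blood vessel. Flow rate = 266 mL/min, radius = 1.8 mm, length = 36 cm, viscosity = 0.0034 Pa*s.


dP = 8*mu*L*Q / (pi*r^4)
Q = 266 mL/min = 4.43333e-06 m^3/s
dP = 1316.32 Pa = 1316.32 / 133.322 mmHg = 9.873 mmHg


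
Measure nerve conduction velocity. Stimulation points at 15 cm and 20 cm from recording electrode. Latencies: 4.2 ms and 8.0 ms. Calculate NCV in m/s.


Distance = (20 - 15) / 100 = 0.05 m
dt = (8.0 - 4.2) / 1000 = 0.0038 s
NCV = dist / dt = 13.16 m/s


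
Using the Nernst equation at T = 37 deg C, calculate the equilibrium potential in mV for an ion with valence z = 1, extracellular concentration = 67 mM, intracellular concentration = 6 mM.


E = (RT/(zF)) * ln(C_out/C_in)
T = 37 + 273.15 = 310.15 K
E = (8.314 * 310.15 / (1 * 96485)) * ln(67/6)
E = 64.49 mV


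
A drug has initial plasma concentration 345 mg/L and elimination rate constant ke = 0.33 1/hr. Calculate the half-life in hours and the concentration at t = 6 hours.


t_half = ln(2) / ke = 0.693147 / 0.33 = 2.1 hr
C(t) = C0 * exp(-ke*t) = 345 * exp(-0.33*6)
C(6) = 47.63 mg/L


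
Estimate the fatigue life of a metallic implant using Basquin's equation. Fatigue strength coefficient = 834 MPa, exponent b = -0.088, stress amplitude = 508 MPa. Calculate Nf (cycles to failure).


sigma_a = sigma_f' * (2Nf)^b
2Nf = (sigma_a/sigma_f')^(1/b)
2Nf = (508/834)^(1/-0.088)
2Nf = 279.65171
Nf = 139.8


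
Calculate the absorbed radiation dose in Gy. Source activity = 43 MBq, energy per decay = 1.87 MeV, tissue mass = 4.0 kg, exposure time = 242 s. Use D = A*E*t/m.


A = 43 MBq = 4.3000e+07 Bq
E = 1.87 MeV = 2.99574e-13 J
D = A*E*t/m = 4.3000e+07*2.99574e-13*242/4.0
D = 7.7934e-04 Gy


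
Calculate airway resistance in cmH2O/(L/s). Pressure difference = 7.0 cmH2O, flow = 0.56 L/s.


R = dP / flow
R = 7.0 / 0.56
R = 12.5 cmH2O/(L/s)


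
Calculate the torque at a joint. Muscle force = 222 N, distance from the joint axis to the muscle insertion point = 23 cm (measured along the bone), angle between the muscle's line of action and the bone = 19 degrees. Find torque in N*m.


Torque = F * d * sin(theta)   (moment arm = d*sin(theta))
d = 23 cm = 0.23 m
Torque = 222 * 0.23 * sin(19)
Torque = 16.62 N*m


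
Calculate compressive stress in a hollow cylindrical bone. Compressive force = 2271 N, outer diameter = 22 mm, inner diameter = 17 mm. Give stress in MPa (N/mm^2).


A = pi*(r_o^2 - r_i^2)
r_o = 11 mm, r_i = 8.5 mm
A = 153.153 mm^2
sigma = F/A = 2271 / 153.153
sigma = 14.83 MPa


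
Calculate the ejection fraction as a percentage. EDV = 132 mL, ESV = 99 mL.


SV = EDV - ESV = 132 - 99 = 33 mL
EF = SV/EDV * 100 = 33/132 * 100
EF = 25%


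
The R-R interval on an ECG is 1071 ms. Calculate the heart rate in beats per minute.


HR = 60 / RR_interval(s)
RR = 1071 ms = 1.071 s
HR = 60 / 1.071 = 56.02 bpm


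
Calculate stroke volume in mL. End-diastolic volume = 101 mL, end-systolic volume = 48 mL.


SV = EDV - ESV
SV = 101 - 48
SV = 53 mL


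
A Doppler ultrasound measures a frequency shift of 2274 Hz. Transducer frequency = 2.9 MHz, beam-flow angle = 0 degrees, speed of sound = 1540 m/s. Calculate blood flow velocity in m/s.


v = fd * c / (2 * f0 * cos(theta))
v = 2274 * 1540 / (2 * 2.9000e+06 * cos(0))
v = 0.6038 m/s


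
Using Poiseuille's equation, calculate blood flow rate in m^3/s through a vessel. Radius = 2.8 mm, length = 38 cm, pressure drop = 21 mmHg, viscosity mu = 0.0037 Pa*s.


Q = pi*r^4*dP / (8*mu*L)
r = 0.0028 m, L = 0.38 m
dP = 21 mmHg = 2799.762 Pa
Q = 4.8065e-05 m^3/s
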